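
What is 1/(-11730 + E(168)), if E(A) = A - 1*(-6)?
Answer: -1/11556 ≈ -8.6535e-5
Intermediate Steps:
E(A) = 6 + A (E(A) = A + 6 = 6 + A)
1/(-11730 + E(168)) = 1/(-11730 + (6 + 168)) = 1/(-11730 + 174) = 1/(-11556) = -1/11556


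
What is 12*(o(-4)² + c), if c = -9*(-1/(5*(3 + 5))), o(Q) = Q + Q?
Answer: 7707/10 ≈ 770.70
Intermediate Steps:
o(Q) = 2*Q
c = 9/40 (c = -9/(8*(-5)) = -9/(-40) = -9*(-1/40) = 9/40 ≈ 0.22500)
12*(o(-4)² + c) = 12*((2*(-4))² + 9/40) = 12*((-8)² + 9/40) = 12*(64 + 9/40) = 12*(2569/40) = 7707/10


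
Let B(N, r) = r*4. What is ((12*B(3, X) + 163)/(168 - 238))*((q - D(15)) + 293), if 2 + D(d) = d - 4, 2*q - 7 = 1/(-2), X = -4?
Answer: 33321/280 ≈ 119.00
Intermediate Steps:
q = 13/4 (q = 7/2 + (½)/(-2) = 7/2 + (½)*(-½) = 7/2 - ¼ = 13/4 ≈ 3.2500)
D(d) = -6 + d (D(d) = -2 + (d - 4) = -2 + (-4 + d) = -6 + d)
B(N, r) = 4*r
((12*B(3, X) + 163)/(168 - 238))*((q - D(15)) + 293) = ((12*(4*(-4)) + 163)/(168 - 238))*((13/4 - (-6 + 15)) + 293) = ((12*(-16) + 163)/(-70))*((13/4 - 1*9) + 293) = ((-192 + 163)*(-1/70))*((13/4 - 9) + 293) = (-29*(-1/70))*(-23/4 + 293) = (29/70)*(1149/4) = 33321/280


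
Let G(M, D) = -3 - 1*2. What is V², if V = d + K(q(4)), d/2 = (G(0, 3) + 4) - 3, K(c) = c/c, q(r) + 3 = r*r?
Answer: 49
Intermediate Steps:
G(M, D) = -5 (G(M, D) = -3 - 2 = -5)
q(r) = -3 + r² (q(r) = -3 + r*r = -3 + r²)
K(c) = 1
d = -8 (d = 2*((-5 + 4) - 3) = 2*(-1 - 3) = 2*(-4) = -8)
V = -7 (V = -8 + 1 = -7)
V² = (-7)² = 49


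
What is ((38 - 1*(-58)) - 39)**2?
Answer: 3249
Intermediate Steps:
((38 - 1*(-58)) - 39)**2 = ((38 + 58) - 39)**2 = (96 - 39)**2 = 57**2 = 3249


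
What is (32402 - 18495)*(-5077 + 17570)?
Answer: 173740151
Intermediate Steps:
(32402 - 18495)*(-5077 + 17570) = 13907*12493 = 173740151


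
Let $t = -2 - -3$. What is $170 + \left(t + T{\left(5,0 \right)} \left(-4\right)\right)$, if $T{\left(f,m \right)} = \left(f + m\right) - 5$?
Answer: $171$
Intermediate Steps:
$T{\left(f,m \right)} = -5 + f + m$
$t = 1$ ($t = -2 + 3 = 1$)
$170 + \left(t + T{\left(5,0 \right)} \left(-4\right)\right) = 170 + \left(1 + \left(-5 + 5 + 0\right) \left(-4\right)\right) = 170 + \left(1 + 0 \left(-4\right)\right) = 170 + \left(1 + 0\right) = 170 + 1 = 171$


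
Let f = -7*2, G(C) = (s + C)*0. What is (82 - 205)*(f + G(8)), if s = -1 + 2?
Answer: 1722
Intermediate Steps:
s = 1
G(C) = 0 (G(C) = (1 + C)*0 = 0)
f = -14
(82 - 205)*(f + G(8)) = (82 - 205)*(-14 + 0) = -123*(-14) = 1722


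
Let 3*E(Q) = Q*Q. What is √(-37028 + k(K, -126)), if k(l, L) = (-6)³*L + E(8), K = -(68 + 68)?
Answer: 2*I*√22029/3 ≈ 98.948*I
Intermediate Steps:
E(Q) = Q²/3 (E(Q) = (Q*Q)/3 = Q²/3)
K = -136 (K = -1*136 = -136)
k(l, L) = 64/3 - 216*L (k(l, L) = (-6)³*L + (⅓)*8² = -216*L + (⅓)*64 = -216*L + 64/3 = 64/3 - 216*L)
√(-37028 + k(K, -126)) = √(-37028 + (64/3 - 216*(-126))) = √(-37028 + (64/3 + 27216)) = √(-37028 + 81712/3) = √(-29372/3) = 2*I*√22029/3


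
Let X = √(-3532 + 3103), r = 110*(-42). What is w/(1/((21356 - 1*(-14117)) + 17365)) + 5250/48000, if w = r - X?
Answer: -15623139833/64 - 52838*I*√429 ≈ -2.4411e+8 - 1.0944e+6*I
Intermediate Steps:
r = -4620
X = I*√429 (X = √(-429) = I*√429 ≈ 20.712*I)
w = -4620 - I*√429 ≈ -4620.0 - 20.712*I
w/(1/((21356 - 1*(-14117)) + 17365)) + 5250/48000 = (-4620 - I*√429)/(1/((21356 - 1*(-14117)) + 17365)) + 5250/48000 = (-4620 - I*√429)/(1/((21356 + 14117) + 17365)) + 5250*(1/48000) = (-4620 - I*√429)/(1/(35473 + 17365)) + 7/64 = (-4620 - I*√429)/(1/52838) + 7/64 = (-4620 - I*√429)*52838 + 7/64 = (-244111560 - 52838*I*√429) + 7/64 = -15623139833/64 - 52838*I*√429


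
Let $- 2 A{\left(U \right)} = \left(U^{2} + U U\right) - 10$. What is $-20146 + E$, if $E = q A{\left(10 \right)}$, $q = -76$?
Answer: $-12926$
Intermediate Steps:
$A{\left(U \right)} = 5 - U^{2}$ ($A{\left(U \right)} = - \frac{\left(U^{2} + U U\right) - 10}{2} = - \frac{\left(U^{2} + U^{2}\right) - 10}{2} = - \frac{2 U^{2} - 10}{2} = - \frac{-10 + 2 U^{2}}{2} = 5 - U^{2}$)
$E = 7220$ ($E = - 76 \left(5 - 10^{2}\right) = - 76 \left(5 - 100\right) = \left(-76\right) \left(-95\right) = 7220$)
$-20146 + E = -20146 + 7220 = -12926$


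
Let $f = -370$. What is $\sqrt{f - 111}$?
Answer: $i \sqrt{481} \approx 21.932 i$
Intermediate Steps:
$\sqrt{f - 111} = \sqrt{-370 - 111} = \sqrt{-481} = i \sqrt{481}$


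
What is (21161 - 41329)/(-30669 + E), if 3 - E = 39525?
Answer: 20168/70191 ≈ 0.28733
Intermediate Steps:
E = -39522 (E = 3 - 1*39525 = 3 - 39525 = -39522)
(21161 - 41329)/(-30669 + E) = (21161 - 41329)/(-30669 - 39522) = -20168/(-70191) = -20168*(-1/70191) = 20168/70191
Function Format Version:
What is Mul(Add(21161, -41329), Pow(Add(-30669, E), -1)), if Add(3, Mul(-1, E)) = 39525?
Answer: Rational(20168, 70191) ≈ 0.28733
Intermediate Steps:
E = -39522 (E = Add(3, Mul(-1, 39525)) = Add(3, -39525) = -39522)
Mul(Add(21161, -41329), Pow(Add(-30669, E), -1)) = Mul(Add(21161, -41329), Pow(Add(-30669, -39522), -1)) = Mul(-20168, Pow(-70191, -1)) = Mul(-20168, Rational(-1, 70191)) = Rational(20168, 70191)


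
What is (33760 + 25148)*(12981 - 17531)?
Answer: -268031400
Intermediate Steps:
(33760 + 25148)*(12981 - 17531) = 58908*(-4550) = -268031400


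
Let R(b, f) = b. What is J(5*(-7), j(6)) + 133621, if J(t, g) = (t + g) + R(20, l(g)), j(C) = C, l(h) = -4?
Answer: 133612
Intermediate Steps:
J(t, g) = 20 + g + t (J(t, g) = (t + g) + 20 = (g + t) + 20 = 20 + g + t)
J(5*(-7), j(6)) + 133621 = (20 + 6 + 5*(-7)) + 133621 = (20 + 6 - 35) + 133621 = -9 + 133621 = 133612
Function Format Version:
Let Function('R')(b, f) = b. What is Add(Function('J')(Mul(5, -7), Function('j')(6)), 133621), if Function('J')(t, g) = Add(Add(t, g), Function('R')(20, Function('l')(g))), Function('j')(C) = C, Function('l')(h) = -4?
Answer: 133612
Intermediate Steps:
Function('J')(t, g) = Add(20, g, t) (Function('J')(t, g) = Add(Add(t, g), 20) = Add(Add(g, t), 20) = Add(20, g, t))
Add(Function('J')(Mul(5, -7), Function('j')(6)), 133621) = Add(Add(20, 6, Mul(5, -7)), 133621) = Add(Add(20, 6, -35), 133621) = Add(-9, 133621) = 133612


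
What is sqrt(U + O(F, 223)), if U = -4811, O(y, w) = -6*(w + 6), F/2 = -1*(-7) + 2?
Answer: I*sqrt(6185) ≈ 78.645*I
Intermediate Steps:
F = 18 (F = 2*(-1*(-7) + 2) = 2*(7 + 2) = 2*9 = 18)
O(y, w) = -36 - 6*w (O(y, w) = -6*(6 + w) = -36 - 6*w)
sqrt(U + O(F, 223)) = sqrt(-4811 + (-36 - 6*223)) = sqrt(-4811 + (-36 - 1338)) = sqrt(-4811 - 1374) = sqrt(-6185) = I*sqrt(6185)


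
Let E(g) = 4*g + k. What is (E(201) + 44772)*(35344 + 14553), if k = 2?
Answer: 2274205466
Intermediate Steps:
E(g) = 2 + 4*g (E(g) = 4*g + 2 = 2 + 4*g)
(E(201) + 44772)*(35344 + 14553) = ((2 + 4*201) + 44772)*(35344 + 14553) = ((2 + 804) + 44772)*49897 = (806 + 44772)*49897 = 45578*49897 = 2274205466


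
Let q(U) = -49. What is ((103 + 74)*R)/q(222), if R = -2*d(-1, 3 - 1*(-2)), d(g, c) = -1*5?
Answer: -1770/49 ≈ -36.122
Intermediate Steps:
d(g, c) = -5
R = 10 (R = -2*(-5) = 10)
((103 + 74)*R)/q(222) = ((103 + 74)*10)/(-49) = (177*10)*(-1/49) = 1770*(-1/49) = -1770/49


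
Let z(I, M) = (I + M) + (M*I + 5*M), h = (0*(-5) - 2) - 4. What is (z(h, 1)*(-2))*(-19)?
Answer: -228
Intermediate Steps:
h = -6 (h = (0 - 2) - 4 = -2 - 4 = -6)
z(I, M) = I + 6*M + I*M (z(I, M) = (I + M) + (I*M + 5*M) = (I + M) + (5*M + I*M) = I + 6*M + I*M)
(z(h, 1)*(-2))*(-19) = ((-6 + 6*1 - 6*1)*(-2))*(-19) = ((-6 + 6 - 6)*(-2))*(-19) = -6*(-2)*(-19) = 12*(-19) = -228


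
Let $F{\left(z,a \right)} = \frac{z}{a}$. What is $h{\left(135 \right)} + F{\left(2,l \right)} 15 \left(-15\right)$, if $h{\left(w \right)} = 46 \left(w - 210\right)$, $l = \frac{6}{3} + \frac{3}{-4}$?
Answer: $-3810$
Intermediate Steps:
$l = \frac{5}{4}$ ($l = 6 \cdot \frac{1}{3} + 3 \left(- \frac{1}{4}\right) = 2 - \frac{3}{4} = \frac{5}{4} \approx 1.25$)
$h{\left(w \right)} = -9660 + 46 w$ ($h{\left(w \right)} = 46 \left(-210 + w\right) = -9660 + 46 w$)
$h{\left(135 \right)} + F{\left(2,l \right)} 15 \left(-15\right) = \left(-9660 + 46 \cdot 135\right) + \frac{2}{\frac{5}{4}} \cdot 15 \left(-15\right) = \left(-9660 + 6210\right) + 2 \cdot \frac{4}{5} \cdot 15 \left(-15\right) = -3450 + \frac{8}{5} \cdot 15 \left(-15\right) = -3450 + 24 \left(-15\right) = -3450 - 360 = -3810$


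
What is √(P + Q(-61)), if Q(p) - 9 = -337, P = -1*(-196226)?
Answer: √195898 ≈ 442.60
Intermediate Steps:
P = 196226
Q(p) = -328 (Q(p) = 9 - 337 = -328)
√(P + Q(-61)) = √(196226 - 328) = √195898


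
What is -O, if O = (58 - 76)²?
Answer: -324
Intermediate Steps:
O = 324 (O = (-18)² = 324)
-O = -1*324 = -324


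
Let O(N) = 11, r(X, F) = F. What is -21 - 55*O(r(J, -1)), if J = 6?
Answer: -626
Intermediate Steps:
-21 - 55*O(r(J, -1)) = -21 - 55*11 = -21 - 605 = -626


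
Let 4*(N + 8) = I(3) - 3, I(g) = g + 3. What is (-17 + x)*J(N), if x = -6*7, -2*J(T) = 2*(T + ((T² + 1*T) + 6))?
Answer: 41595/16 ≈ 2599.7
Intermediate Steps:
I(g) = 3 + g
N = -29/4 (N = -8 + ((3 + 3) - 3)/4 = -8 + (6 - 3)/4 = -8 + (¼)*3 = -8 + ¾ = -29/4 ≈ -7.2500)
J(T) = -6 - T² - 2*T (J(T) = -(T + ((T² + 1*T) + 6)) = -(T + ((T² + T) + 6)) = -(T + ((T + T²) + 6)) = -(T + (6 + T + T²)) = -(6 + T² + 2*T) = -(12 + 2*T² + 4*T)/2 = -6 - T² - 2*T)
x = -42
(-17 + x)*J(N) = (-17 - 42)*(-6 - (-29/4)² - 2*(-29/4)) = -59*(-6 - 1*841/16 + 29/2) = -59*(-6 - 841/16 + 29/2) = -59*(-705/16) = 41595/16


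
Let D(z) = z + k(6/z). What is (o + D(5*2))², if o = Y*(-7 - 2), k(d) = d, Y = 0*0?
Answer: 2809/25 ≈ 112.36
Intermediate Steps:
Y = 0
D(z) = z + 6/z
o = 0 (o = 0*(-7 - 2) = 0*(-9) = 0)
(o + D(5*2))² = (0 + (5*2 + 6/((5*2))))² = (0 + (10 + 6/10))² = (0 + (10 + 6*(⅒)))² = (0 + (10 + ⅗))² = (0 + 53/5)² = (53/5)² = 2809/25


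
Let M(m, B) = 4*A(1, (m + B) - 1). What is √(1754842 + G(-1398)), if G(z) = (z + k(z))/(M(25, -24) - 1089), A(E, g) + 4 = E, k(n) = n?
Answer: √236358256182/367 ≈ 1324.7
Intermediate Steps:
A(E, g) = -4 + E
M(m, B) = -12 (M(m, B) = 4*(-4 + 1) = 4*(-3) = -12)
G(z) = -2*z/1101 (G(z) = (z + z)/(-12 - 1089) = (2*z)/(-1101) = (2*z)*(-1/1101) = -2*z/1101)
√(1754842 + G(-1398)) = √(1754842 - 2/1101*(-1398)) = √(1754842 + 932/367) = √(644027946/367) = √236358256182/367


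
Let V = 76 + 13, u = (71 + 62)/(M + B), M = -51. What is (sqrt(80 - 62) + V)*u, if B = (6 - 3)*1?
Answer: -11837/48 - 133*sqrt(2)/16 ≈ -258.36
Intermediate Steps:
B = 3 (B = 3*1 = 3)
u = -133/48 (u = (71 + 62)/(-51 + 3) = 133/(-48) = 133*(-1/48) = -133/48 ≈ -2.7708)
V = 89
(sqrt(80 - 62) + V)*u = (sqrt(80 - 62) + 89)*(-133/48) = (sqrt(18) + 89)*(-133/48) = (3*sqrt(2) + 89)*(-133/48) = (89 + 3*sqrt(2))*(-133/48) = -11837/48 - 133*sqrt(2)/16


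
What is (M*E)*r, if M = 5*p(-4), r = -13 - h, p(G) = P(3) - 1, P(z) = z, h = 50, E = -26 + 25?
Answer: 630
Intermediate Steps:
E = -1
p(G) = 2 (p(G) = 3 - 1 = 2)
r = -63 (r = -13 - 1*50 = -13 - 50 = -63)
M = 10 (M = 5*2 = 10)
(M*E)*r = (10*(-1))*(-63) = -10*(-63) = 630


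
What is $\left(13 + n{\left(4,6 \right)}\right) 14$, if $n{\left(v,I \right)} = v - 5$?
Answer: $168$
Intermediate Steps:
$n{\left(v,I \right)} = -5 + v$
$\left(13 + n{\left(4,6 \right)}\right) 14 = \left(13 + \left(-5 + 4\right)\right) 14 = \left(13 - 1\right) 14 = 12 \cdot 14 = 168$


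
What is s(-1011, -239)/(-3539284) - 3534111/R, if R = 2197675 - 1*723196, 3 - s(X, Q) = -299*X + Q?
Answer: -32690679019/14142547244 ≈ -2.3115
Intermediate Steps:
s(X, Q) = 3 - Q + 299*X (s(X, Q) = 3 - (-299*X + Q) = 3 - (Q - 299*X) = 3 + (-Q + 299*X) = 3 - Q + 299*X)
R = 1474479 (R = 2197675 - 723196 = 1474479)
s(-1011, -239)/(-3539284) - 3534111/R = (3 - 1*(-239) + 299*(-1011))/(-3539284) - 3534111/1474479 = (3 + 239 - 302289)*(-1/3539284) - 3534111*1/1474479 = -302047*(-1/3539284) - 392679/163831 = 7367/86324 - 392679/163831 = -32690679019/14142547244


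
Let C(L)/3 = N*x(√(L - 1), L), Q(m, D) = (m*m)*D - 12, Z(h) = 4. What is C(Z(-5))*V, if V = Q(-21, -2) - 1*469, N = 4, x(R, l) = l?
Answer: -65424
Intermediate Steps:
Q(m, D) = -12 + D*m² (Q(m, D) = m²*D - 12 = D*m² - 12 = -12 + D*m²)
V = -1363 (V = (-12 - 2*(-21)²) - 1*469 = (-12 - 2*441) - 469 = (-12 - 882) - 469 = -894 - 469 = -1363)
C(L) = 12*L (C(L) = 3*(4*L) = 12*L)
C(Z(-5))*V = (12*4)*(-1363) = 48*(-1363) = -65424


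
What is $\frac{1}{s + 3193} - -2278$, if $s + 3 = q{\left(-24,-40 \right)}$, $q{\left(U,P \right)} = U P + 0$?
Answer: $\frac{9453701}{4150} \approx 2278.0$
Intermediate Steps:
$q{\left(U,P \right)} = P U$ ($q{\left(U,P \right)} = P U + 0 = P U$)
$s = 957$ ($s = -3 - -960 = -3 + 960 = 957$)
$\frac{1}{s + 3193} - -2278 = \frac{1}{957 + 3193} - -2278 = \frac{1}{4150} + 2278 = \frac{9453701}{4150}$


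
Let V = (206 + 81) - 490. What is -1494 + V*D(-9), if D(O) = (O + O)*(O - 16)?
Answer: -92844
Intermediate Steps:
D(O) = 2*O*(-16 + O) (D(O) = (2*O)*(-16 + O) = 2*O*(-16 + O))
V = -203 (V = 287 - 490 = -203)
-1494 + V*D(-9) = -1494 - 406*(-9)*(-16 - 9) = -1494 - 406*(-9)*(-25) = -1494 - 203*450 = -1494 - 91350 = -92844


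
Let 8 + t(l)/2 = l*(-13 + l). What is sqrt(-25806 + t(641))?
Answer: 3*sqrt(86586) ≈ 882.76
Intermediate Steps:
t(l) = -16 + 2*l*(-13 + l) (t(l) = -16 + 2*(l*(-13 + l)) = -16 + 2*l*(-13 + l))
sqrt(-25806 + t(641)) = sqrt(-25806 + (-16 - 26*641 + 2*641**2)) = sqrt(-25806 + (-16 - 16666 + 2*410881)) = sqrt(-25806 + (-16 - 16666 + 821762)) = sqrt(-25806 + 805080) = sqrt(779274) = 3*sqrt(86586)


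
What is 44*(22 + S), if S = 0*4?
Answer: 968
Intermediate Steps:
S = 0
44*(22 + S) = 44*(22 + 0) = 44*22 = 968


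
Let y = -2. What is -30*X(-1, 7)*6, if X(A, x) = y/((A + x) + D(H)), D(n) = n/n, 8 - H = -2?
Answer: 360/7 ≈ 51.429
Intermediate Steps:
H = 10 (H = 8 - 1*(-2) = 8 + 2 = 10)
D(n) = 1
X(A, x) = -2/(1 + A + x) (X(A, x) = -2/((A + x) + 1) = -2/(1 + A + x))
-30*X(-1, 7)*6 = -(-60)/(1 - 1 + 7)*6 = -(-60)/7*6 = -30*(-2/7)*6 = (60/7)*6 = 360/7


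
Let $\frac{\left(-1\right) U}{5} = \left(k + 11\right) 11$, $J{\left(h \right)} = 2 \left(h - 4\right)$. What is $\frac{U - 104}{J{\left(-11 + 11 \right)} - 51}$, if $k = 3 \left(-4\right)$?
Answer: $\frac{49}{59} \approx 0.83051$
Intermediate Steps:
$k = -12$
$J{\left(h \right)} = -8 + 2 h$ ($J{\left(h \right)} = 2 \left(-4 + h\right) = -8 + 2 h$)
$U = 55$ ($U = - 5 \left(-12 + 11\right) 11 = - 5 \left(\left(-1\right) 11\right) = \left(-5\right) \left(-11\right) = 55$)
$\frac{U - 104}{J{\left(-11 + 11 \right)} - 51} = \frac{55 - 104}{\left(-8 + 2 \left(-11 + 11\right)\right) - 51} = - \frac{49}{\left(-8 + 2 \cdot 0\right) - 51} = - \frac{49}{\left(-8 + 0\right) - 51} = - \frac{49}{-8 - 51} = - \frac{49}{-59} = \left(-49\right) \left(- \frac{1}{59}\right) = \frac{49}{59}$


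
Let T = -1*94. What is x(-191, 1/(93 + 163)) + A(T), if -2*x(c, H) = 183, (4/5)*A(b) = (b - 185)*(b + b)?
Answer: 130947/2 ≈ 65474.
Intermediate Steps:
T = -94
A(b) = 5*b*(-185 + b)/2 (A(b) = 5*((b - 185)*(b + b))/4 = 5*((-185 + b)*(2*b))/4 = 5*(2*b*(-185 + b))/4 = 5*b*(-185 + b)/2)
x(c, H) = -183/2 (x(c, H) = -½*183 = -183/2)
x(-191, 1/(93 + 163)) + A(T) = -183/2 + (5/2)*(-94)*(-185 - 94) = -183/2 + (5/2)*(-94)*(-279) = -183/2 + 65565 = 130947/2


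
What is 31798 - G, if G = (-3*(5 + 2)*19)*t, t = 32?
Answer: 44566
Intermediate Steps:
G = -12768 (G = (-3*(5 + 2)*19)*32 = (-3*7*19)*32 = -21*19*32 = -399*32 = -12768)
31798 - G = 31798 - 1*(-12768) = 31798 + 12768 = 44566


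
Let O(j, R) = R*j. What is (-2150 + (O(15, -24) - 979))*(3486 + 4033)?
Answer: -26233791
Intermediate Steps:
(-2150 + (O(15, -24) - 979))*(3486 + 4033) = (-2150 + (-24*15 - 979))*(3486 + 4033) = (-2150 + (-360 - 979))*7519 = (-2150 - 1339)*7519 = -3489*7519 = -26233791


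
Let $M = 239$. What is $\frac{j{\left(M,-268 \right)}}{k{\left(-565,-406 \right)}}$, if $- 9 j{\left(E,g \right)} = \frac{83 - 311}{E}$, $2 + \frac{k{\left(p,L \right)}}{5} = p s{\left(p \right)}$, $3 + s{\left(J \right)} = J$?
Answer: $\frac{38}{575245515} \approx 6.6059 \cdot 10^{-8}$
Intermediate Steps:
$s{\left(J \right)} = -3 + J$
$k{\left(p,L \right)} = -10 + 5 p \left(-3 + p\right)$
$j{\left(E,g \right)} = \frac{76}{3 E}$ ($j{\left(E,g \right)} = - \frac{\left(83 - 311\right) \frac{1}{E}}{9} = - \frac{\left(-228\right) \frac{1}{E}}{9} = \frac{76}{3 E}$)
$\frac{j{\left(M,-268 \right)}}{k{\left(-565,-406 \right)}} = \frac{\frac{76}{3} \cdot \frac{1}{239}}{-10 + 5 \left(-565\right) \left(-3 - 565\right)} = \frac{\frac{76}{3} \cdot \frac{1}{239}}{-10 + 5 \left(-565\right) \left(-568\right)} = \frac{76}{717 \left(-10 + 1604600\right)} = \frac{76}{717 \cdot 1604590} = \frac{76}{717} \cdot \frac{1}{1604590} = \frac{38}{575245515}$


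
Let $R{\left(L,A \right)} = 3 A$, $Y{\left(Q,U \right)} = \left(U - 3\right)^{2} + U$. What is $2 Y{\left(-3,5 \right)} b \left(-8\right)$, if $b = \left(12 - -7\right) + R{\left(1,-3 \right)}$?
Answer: $-1440$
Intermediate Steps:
$Y{\left(Q,U \right)} = U + \left(-3 + U\right)^{2}$ ($Y{\left(Q,U \right)} = \left(-3 + U\right)^{2} + U = U + \left(-3 + U\right)^{2}$)
$b = 10$ ($b = \left(12 - -7\right) + 3 \left(-3\right) = \left(12 + 7\right) - 9 = 19 - 9 = 10$)
$2 Y{\left(-3,5 \right)} b \left(-8\right) = 2 \left(5 + \left(-3 + 5\right)^{2}\right) 10 \left(-8\right) = 2 \left(5 + 2^{2}\right) 10 \left(-8\right) = 2 \left(5 + 4\right) 10 \left(-8\right) = 2 \cdot 9 \cdot 10 \left(-8\right) = 18 \cdot 10 \left(-8\right) = 180 \left(-8\right) = -1440$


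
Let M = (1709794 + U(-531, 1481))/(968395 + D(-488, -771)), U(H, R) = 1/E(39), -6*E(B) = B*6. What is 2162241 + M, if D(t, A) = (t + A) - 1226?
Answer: 16290548930011/7534098 ≈ 2.1622e+6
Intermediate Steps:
D(t, A) = -1226 + A + t (D(t, A) = (A + t) - 1226 = -1226 + A + t)
E(B) = -B (E(B) = -B*6/6 = -B)
U(H, R) = -1/39 (U(H, R) = 1/(-1*39) = 1/(-39) = -1/39)
M = 13336393/7534098 (M = (1709794 - 1/39)/(968395 + (-1226 - 771 - 488)) = 66681965/(39*(968395 - 2485)) = (66681965/39)/965910 = (66681965/39)*(1/965910) = 13336393/7534098 ≈ 1.7701)
2162241 + M = 2162241 + 13336393/7534098 = 16290548930011/7534098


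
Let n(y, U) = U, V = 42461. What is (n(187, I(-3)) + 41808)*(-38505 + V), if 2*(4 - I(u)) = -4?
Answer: 165416184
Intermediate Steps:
I(u) = 6 (I(u) = 4 - 1/2*(-4) = 4 + 2 = 6)
(n(187, I(-3)) + 41808)*(-38505 + V) = (6 + 41808)*(-38505 + 42461) = 41814*3956 = 165416184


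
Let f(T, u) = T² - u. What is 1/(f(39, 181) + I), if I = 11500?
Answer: 1/12840 ≈ 7.7882e-5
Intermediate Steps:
1/(f(39, 181) + I) = 1/((39² - 1*181) + 11500) = 1/((1521 - 181) + 11500) = 1/(1340 + 11500) = 1/12840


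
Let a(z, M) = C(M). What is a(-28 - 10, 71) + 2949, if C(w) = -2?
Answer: 2947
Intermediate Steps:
a(z, M) = -2
a(-28 - 10, 71) + 2949 = -2 + 2949 = 2947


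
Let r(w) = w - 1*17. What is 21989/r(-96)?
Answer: -21989/113 ≈ -194.59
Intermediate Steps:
r(w) = -17 + w (r(w) = w - 17 = -17 + w)
21989/r(-96) = 21989/(-17 - 96) = 21989/(-113) = 21989*(-1/113) = -21989/113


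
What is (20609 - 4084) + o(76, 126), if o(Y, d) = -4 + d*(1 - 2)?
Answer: 16395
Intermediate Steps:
o(Y, d) = -4 - d (o(Y, d) = -4 + d*(-1) = -4 - d)
(20609 - 4084) + o(76, 126) = (20609 - 4084) + (-4 - 1*126) = 16525 + (-4 - 126) = 16525 - 130 = 16395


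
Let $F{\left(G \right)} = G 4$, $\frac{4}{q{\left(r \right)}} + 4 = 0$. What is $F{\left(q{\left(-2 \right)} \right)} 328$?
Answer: $-1312$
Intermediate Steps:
$q{\left(r \right)} = -1$ ($q{\left(r \right)} = \frac{4}{-4 + 0} = \frac{4}{-4} = 4 \left(- \frac{1}{4}\right) = -1$)
$F{\left(G \right)} = 4 G$
$F{\left(q{\left(-2 \right)} \right)} 328 = 4 \left(-1\right) 328 = \left(-4\right) 328 = -1312$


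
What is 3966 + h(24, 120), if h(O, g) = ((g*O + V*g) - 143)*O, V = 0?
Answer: 69654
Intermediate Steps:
h(O, g) = O*(-143 + O*g) (h(O, g) = ((g*O + 0*g) - 143)*O = ((O*g + 0) - 143)*O = (O*g - 143)*O = (-143 + O*g)*O = O*(-143 + O*g))
3966 + h(24, 120) = 3966 + 24*(-143 + 24*120) = 3966 + 24*(-143 + 2880) = 3966 + 24*2737 = 3966 + 65688 = 69654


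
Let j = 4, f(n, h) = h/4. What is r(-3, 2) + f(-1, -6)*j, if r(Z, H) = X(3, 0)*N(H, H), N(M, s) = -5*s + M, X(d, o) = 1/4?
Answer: -8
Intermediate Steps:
f(n, h) = h/4 (f(n, h) = h*(1/4) = h/4)
X(d, o) = 1/4 (X(d, o) = 1*(1/4) = 1/4)
N(M, s) = M - 5*s
r(Z, H) = -H (r(Z, H) = (H - 5*H)/4 = (-4*H)/4 = -H)
r(-3, 2) + f(-1, -6)*j = -1*2 + ((1/4)*(-6))*4 = -2 - 3/2*4 = -2 - 6 = -8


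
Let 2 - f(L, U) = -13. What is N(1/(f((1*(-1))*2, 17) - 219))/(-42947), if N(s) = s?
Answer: 1/8761188 ≈ 1.1414e-7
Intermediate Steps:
f(L, U) = 15 (f(L, U) = 2 - 1*(-13) = 2 + 13 = 15)
N(1/(f((1*(-1))*2, 17) - 219))/(-42947) = 1/((15 - 219)*(-42947)) = -1/42947/(-204) = -1/204*(-1/42947) = 1/8761188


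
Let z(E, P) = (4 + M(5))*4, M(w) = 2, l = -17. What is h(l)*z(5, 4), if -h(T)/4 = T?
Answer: 1632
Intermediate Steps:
h(T) = -4*T
z(E, P) = 24 (z(E, P) = (4 + 2)*4 = 6*4 = 24)
h(l)*z(5, 4) = -4*(-17)*24 = 68*24 = 1632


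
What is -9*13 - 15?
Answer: -132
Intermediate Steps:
-9*13 - 15 = -117 - 15 = -132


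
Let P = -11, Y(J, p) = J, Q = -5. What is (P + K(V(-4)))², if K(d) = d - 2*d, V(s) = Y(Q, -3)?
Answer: 36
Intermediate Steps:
V(s) = -5
K(d) = -d
(P + K(V(-4)))² = (-11 - 1*(-5))² = (-11 + 5)² = (-6)² = 36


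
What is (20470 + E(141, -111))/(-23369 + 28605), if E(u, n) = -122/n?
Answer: 51643/13209 ≈ 3.9097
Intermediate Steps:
(20470 + E(141, -111))/(-23369 + 28605) = (20470 - 122/(-111))/(-23369 + 28605) = (20470 - 122*(-1/111))/5236 = (20470 + 122/111)*(1/5236) = (2272292/111)*(1/5236) = 51643/13209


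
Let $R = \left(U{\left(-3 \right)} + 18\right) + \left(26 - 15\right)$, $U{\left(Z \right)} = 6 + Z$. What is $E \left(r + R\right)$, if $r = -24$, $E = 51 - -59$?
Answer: $880$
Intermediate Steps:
$R = 32$ ($R = \left(\left(6 - 3\right) + 18\right) + \left(26 - 15\right) = \left(3 + 18\right) + \left(26 - 15\right) = 21 + 11 = 32$)
$E = 110$ ($E = 51 + 59 = 110$)
$E \left(r + R\right) = 110 \left(-24 + 32\right) = 110 \cdot 8 = 880$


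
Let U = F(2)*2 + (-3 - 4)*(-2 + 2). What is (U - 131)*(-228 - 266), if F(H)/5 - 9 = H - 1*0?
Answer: 10374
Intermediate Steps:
F(H) = 45 + 5*H (F(H) = 45 + 5*(H - 1*0) = 45 + 5*(H + 0) = 45 + 5*H)
U = 110 (U = (45 + 5*2)*2 + (-3 - 4)*(-2 + 2) = (45 + 10)*2 - 7*0 = 55*2 + 0 = 110 + 0 = 110)
(U - 131)*(-228 - 266) = (110 - 131)*(-228 - 266) = -21*(-494) = 10374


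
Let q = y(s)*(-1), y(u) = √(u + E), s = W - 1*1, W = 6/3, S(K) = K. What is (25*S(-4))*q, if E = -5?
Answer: 200*I ≈ 200.0*I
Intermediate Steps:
W = 2 (W = 6*(⅓) = 2)
s = 1 (s = 2 - 1*1 = 2 - 1 = 1)
y(u) = √(-5 + u) (y(u) = √(u - 5) = √(-5 + u))
q = -2*I (q = √(-5 + 1)*(-1) = √(-4)*(-1) = (2*I)*(-1) = -2*I ≈ -2.0*I)
(25*S(-4))*q = (25*(-4))*(-2*I) = -(-200)*I = 200*I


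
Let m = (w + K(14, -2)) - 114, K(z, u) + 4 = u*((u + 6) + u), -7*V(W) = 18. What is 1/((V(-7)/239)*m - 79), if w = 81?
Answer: -1673/131429 ≈ -0.012729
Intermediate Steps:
V(W) = -18/7 (V(W) = -⅐*18 = -18/7)
K(z, u) = -4 + u*(6 + 2*u) (K(z, u) = -4 + u*((u + 6) + u) = -4 + u*((6 + u) + u) = -4 + u*(6 + 2*u))
m = -41 (m = (81 + (-4 + 2*(-2)² + 6*(-2))) - 114 = (81 + (-4 + 2*4 - 12)) - 114 = (81 + (-4 + 8 - 12)) - 114 = (81 - 8) - 114 = 73 - 114 = -41)
1/((V(-7)/239)*m - 79) = 1/(-18/7/239*(-41) - 79) = 1/(-18/7*1/239*(-41) - 79) = 1/(-18/1673*(-41) - 79) = 1/(738/1673 - 79) = 1/(-131429/1673) = -1673/131429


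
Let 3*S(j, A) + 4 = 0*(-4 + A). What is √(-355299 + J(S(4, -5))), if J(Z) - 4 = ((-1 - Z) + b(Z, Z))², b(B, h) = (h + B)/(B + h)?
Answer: I*√3197639/3 ≈ 596.06*I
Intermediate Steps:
b(B, h) = 1 (b(B, h) = (B + h)/(B + h) = 1)
S(j, A) = -4/3 (S(j, A) = -4/3 + (0*(-4 + A))/3 = -4/3 + (⅓)*0 = -4/3 + 0 = -4/3)
J(Z) = 4 + Z² (J(Z) = 4 + ((-1 - Z) + 1)² = 4 + (-Z)² = 4 + Z²)
√(-355299 + J(S(4, -5))) = √(-355299 + (4 + (-4/3)²)) = √(-355299 + (4 + 16/9)) = √(-355299 + 52/9) = √(-3197639/9) = I*√3197639/3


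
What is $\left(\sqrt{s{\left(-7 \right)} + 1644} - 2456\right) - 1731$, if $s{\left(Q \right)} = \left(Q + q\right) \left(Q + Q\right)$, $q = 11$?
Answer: $-4187 + 2 \sqrt{397} \approx -4147.1$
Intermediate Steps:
$s{\left(Q \right)} = 2 Q \left(11 + Q\right)$ ($s{\left(Q \right)} = \left(Q + 11\right) \left(Q + Q\right) = \left(11 + Q\right) 2 Q = 2 Q \left(11 + Q\right)$)
$\left(\sqrt{s{\left(-7 \right)} + 1644} - 2456\right) - 1731 = \left(\sqrt{2 \left(-7\right) \left(11 - 7\right) + 1644} - 2456\right) - 1731 = \left(\sqrt{2 \left(-7\right) 4 + 1644} - 2456\right) - 1731 = \left(\sqrt{-56 + 1644} - 2456\right) - 1731 = \left(\sqrt{1588} - 2456\right) - 1731 = \left(2 \sqrt{397} - 2456\right) - 1731 = \left(-2456 + 2 \sqrt{397}\right) - 1731 = -4187 + 2 \sqrt{397}$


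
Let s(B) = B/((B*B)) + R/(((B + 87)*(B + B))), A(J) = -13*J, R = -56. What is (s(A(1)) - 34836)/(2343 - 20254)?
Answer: 16756139/8615191 ≈ 1.9450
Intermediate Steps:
s(B) = 1/B - 28/(B*(87 + B)) (s(B) = B/((B*B)) - 56*1/((B + 87)*(B + B)) = B/(B²) - 56*1/(2*B*(87 + B)) = B/B² - 56*1/(2*B*(87 + B)) = 1/B - 28/(B*(87 + B)))
(s(A(1)) - 34836)/(2343 - 20254) = ((59 - 13*1)/(((-13*1))*(87 - 13*1)) - 34836)/(2343 - 20254) = ((59 - 13)/((-13)*(87 - 13)) - 34836)/(-17911) = (-1/13*46/74 - 34836)*(-1/17911) = (-1/13*1/74*46 - 34836)*(-1/17911) = (-23/481 - 34836)*(-1/17911) = -16756139/481*(-1/17911) = 16756139/8615191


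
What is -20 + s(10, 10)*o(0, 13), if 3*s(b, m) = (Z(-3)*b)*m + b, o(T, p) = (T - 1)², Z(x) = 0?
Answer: -50/3 ≈ -16.667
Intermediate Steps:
o(T, p) = (-1 + T)²
s(b, m) = b/3 (s(b, m) = ((0*b)*m + b)/3 = (0*m + b)/3 = (0 + b)/3 = b/3)
-20 + s(10, 10)*o(0, 13) = -20 + ((⅓)*10)*(-1 + 0)² = -20 + (10/3)*(-1)² = -20 + (10/3)*1 = -20 + 10/3 = -50/3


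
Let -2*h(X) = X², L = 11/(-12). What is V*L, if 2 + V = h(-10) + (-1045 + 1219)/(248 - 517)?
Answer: 77891/1614 ≈ 48.260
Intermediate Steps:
L = -11/12 (L = 11*(-1/12) = -11/12 ≈ -0.91667)
h(X) = -X²/2
V = -14162/269 (V = -2 + (-½*(-10)² + (-1045 + 1219)/(248 - 517)) = -2 + (-½*100 + 174/(-269)) = -2 + (-50 + 174*(-1/269)) = -2 + (-50 - 174/269) = -2 - 13624/269 = -14162/269 ≈ -52.647)
V*L = -14162/269*(-11/12) = 77891/1614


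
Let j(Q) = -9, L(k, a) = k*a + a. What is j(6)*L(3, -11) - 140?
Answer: 256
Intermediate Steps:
L(k, a) = a + a*k (L(k, a) = a*k + a = a + a*k)
j(6)*L(3, -11) - 140 = -(-99)*(1 + 3) - 140 = -(-99)*4 - 140 = -9*(-44) - 140 = 396 - 140 = 256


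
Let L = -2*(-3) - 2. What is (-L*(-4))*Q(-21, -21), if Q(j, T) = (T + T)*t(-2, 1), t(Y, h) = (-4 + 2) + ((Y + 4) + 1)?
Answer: -672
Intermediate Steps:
L = 4 (L = 6 - 2 = 4)
t(Y, h) = 3 + Y (t(Y, h) = -2 + ((4 + Y) + 1) = -2 + (5 + Y) = 3 + Y)
Q(j, T) = 2*T (Q(j, T) = (T + T)*(3 - 2) = (2*T)*1 = 2*T)
(-L*(-4))*Q(-21, -21) = (-1*4*(-4))*(2*(-21)) = -4*(-4)*(-42) = 16*(-42) = -672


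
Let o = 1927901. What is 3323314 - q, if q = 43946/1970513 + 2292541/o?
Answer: 12625112355562147003/3798953983213 ≈ 3.3233e+6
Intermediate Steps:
q = 4602205380879/3798953983213 (q = 43946/1970513 + 2292541/1927901 = 4602205380879/3798953983213 ≈ 1.2114)
3323314 - q = 3323314 - 1*4602205380879/3798953983213 = 3323314 - 4602205380879/3798953983213 = 12625112355562147003/3798953983213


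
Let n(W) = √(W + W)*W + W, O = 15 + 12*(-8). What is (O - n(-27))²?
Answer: -36450 - 8748*I*√6 ≈ -36450.0 - 21428.0*I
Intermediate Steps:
O = -81 (O = 15 - 96 = -81)
n(W) = W + √2*W^(3/2) (n(W) = √(2*W)*W + W = (√2*√W)*W + W = √2*W^(3/2) + W = W + √2*W^(3/2))
(O - n(-27))² = (-81 - (-27 + √2*(-27)^(3/2)))² = (-81 - (-27 + √2*(-81*I*√3)))² = (-81 - (-27 - 81*I*√6))² = (-81 + (27 + 81*I*√6))² = (-54 + 81*I*√6)²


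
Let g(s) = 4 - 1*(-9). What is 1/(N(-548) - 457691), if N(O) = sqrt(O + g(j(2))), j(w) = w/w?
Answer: -457691/209481052016 - I*sqrt(535)/209481052016 ≈ -2.1849e-6 - 1.1042e-10*I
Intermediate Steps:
j(w) = 1
g(s) = 13 (g(s) = 4 + 9 = 13)
N(O) = sqrt(13 + O) (N(O) = sqrt(O + 13) = sqrt(13 + O))
1/(N(-548) - 457691) = 1/(sqrt(13 - 548) - 457691) = 1/(sqrt(-535) - 457691) = 1/(I*sqrt(535) - 457691) = 1/(-457691 + I*sqrt(535))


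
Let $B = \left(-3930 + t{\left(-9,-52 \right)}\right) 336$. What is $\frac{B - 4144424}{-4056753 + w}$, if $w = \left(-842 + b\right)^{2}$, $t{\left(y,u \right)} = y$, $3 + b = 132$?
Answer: $\frac{683491}{443548} \approx 1.541$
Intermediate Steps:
$b = 129$ ($b = -3 + 132 = 129$)
$w = 508369$ ($w = \left(-842 + 129\right)^{2} = \left(-713\right)^{2} = 508369$)
$B = -1323504$ ($B = \left(-3930 - 9\right) 336 = \left(-3939\right) 336 = -1323504$)
$\frac{B - 4144424}{-4056753 + w} = \frac{-1323504 - 4144424}{-4056753 + 508369} = - \frac{5467928}{-3548384} = \left(-5467928\right) \left(- \frac{1}{3548384}\right) = \frac{683491}{443548}$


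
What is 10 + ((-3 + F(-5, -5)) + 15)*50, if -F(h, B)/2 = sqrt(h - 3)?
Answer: 610 - 200*I*sqrt(2) ≈ 610.0 - 282.84*I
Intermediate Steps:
F(h, B) = -2*sqrt(-3 + h) (F(h, B) = -2*sqrt(h - 3) = -2*sqrt(-3 + h))
10 + ((-3 + F(-5, -5)) + 15)*50 = 10 + ((-3 - 2*sqrt(-3 - 5)) + 15)*50 = 10 + ((-3 - 4*I*sqrt(2)) + 15)*50 = 10 + (12 - 4*I*sqrt(2))*50 = 10 + (600 - 200*I*sqrt(2)) = 610 - 200*I*sqrt(2)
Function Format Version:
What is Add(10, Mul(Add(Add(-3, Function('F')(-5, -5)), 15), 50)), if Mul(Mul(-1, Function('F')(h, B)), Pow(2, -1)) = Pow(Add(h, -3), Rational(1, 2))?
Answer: Add(610, Mul(-200, I, Pow(2, Rational(1, 2)))) ≈ Add(610.00, Mul(-282.84, I))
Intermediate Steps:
Function('F')(h, B) = Mul(-2, Pow(Add(-3, h), Rational(1, 2))) (Function('F')(h, B) = Mul(-2, Pow(Add(h, -3), Rational(1, 2))) = Mul(-2, Pow(Add(-3, h), Rational(1, 2))))
Add(10, Mul(Add(Add(-3, Function('F')(-5, -5)), 15), 50)) = Add(10, Mul(Add(Add(-3, Mul(-2, Pow(Add(-3, -5), Rational(1, 2)))), 15), 50)) = Add(10, Mul(Add(Add(-3, Mul(-2, Pow(-8, Rational(1, 2)))), 15), 50)) = Add(10, Mul(Add(Add(-3, Mul(-2, Mul(2, I, Pow(2, Rational(1, 2))))), 15), 50)) = Add(10, Mul(Add(Add(-3, Mul(-4, I, Pow(2, Rational(1, 2)))), 15), 50)) = Add(10, Mul(Add(12, Mul(-4, I, Pow(2, Rational(1, 2)))), 50)) = Add(10, Add(600, Mul(-200, I, Pow(2, Rational(1, 2))))) = Add(610, Mul(-200, I, Pow(2, Rational(1, 2))))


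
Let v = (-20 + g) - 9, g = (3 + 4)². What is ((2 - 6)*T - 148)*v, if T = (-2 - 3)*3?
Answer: -1760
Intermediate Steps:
g = 49 (g = 7² = 49)
T = -15 (T = -5*3 = -15)
v = 20 (v = (-20 + 49) - 9 = 29 - 9 = 20)
((2 - 6)*T - 148)*v = ((2 - 6)*(-15) - 148)*20 = (-4*(-15) - 148)*20 = (60 - 148)*20 = -88*20 = -1760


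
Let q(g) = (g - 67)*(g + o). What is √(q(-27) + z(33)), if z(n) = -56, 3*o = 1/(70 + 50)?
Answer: √2233565/30 ≈ 49.817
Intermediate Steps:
o = 1/360 (o = 1/(3*(70 + 50)) = (⅓)/120 = (⅓)*(1/120) = 1/360 ≈ 0.0027778)
q(g) = (-67 + g)*(1/360 + g) (q(g) = (g - 67)*(g + 1/360) = (-67 + g)*(1/360 + g))
√(q(-27) + z(33)) = √((-67/360 + (-27)² - 24119/360*(-27)) - 56) = √((-67/360 + 729 + 72357/40) - 56) = √(456793/180 - 56) = √(446713/180) = √2233565/30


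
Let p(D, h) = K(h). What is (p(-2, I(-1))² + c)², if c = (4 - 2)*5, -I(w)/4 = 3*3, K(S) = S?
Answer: 1705636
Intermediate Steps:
I(w) = -36 (I(w) = -12*3 = -4*9 = -36)
p(D, h) = h
c = 10 (c = 2*5 = 10)
(p(-2, I(-1))² + c)² = ((-36)² + 10)² = (1296 + 10)² = 1306² = 1705636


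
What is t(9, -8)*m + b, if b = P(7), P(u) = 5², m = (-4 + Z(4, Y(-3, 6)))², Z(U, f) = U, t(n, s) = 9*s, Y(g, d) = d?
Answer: 25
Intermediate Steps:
m = 0 (m = (-4 + 4)² = 0² = 0)
P(u) = 25
b = 25
t(9, -8)*m + b = (9*(-8))*0 + 25 = -72*0 + 25 = 0 + 25 = 25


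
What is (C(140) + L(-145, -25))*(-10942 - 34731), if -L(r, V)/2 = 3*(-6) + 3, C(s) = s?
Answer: -7764410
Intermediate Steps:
L(r, V) = 30 (L(r, V) = -2*(3*(-6) + 3) = -2*(-18 + 3) = -2*(-15) = 30)
(C(140) + L(-145, -25))*(-10942 - 34731) = (140 + 30)*(-10942 - 34731) = 170*(-45673) = -7764410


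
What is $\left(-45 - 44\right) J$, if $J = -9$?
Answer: $801$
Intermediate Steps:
$\left(-45 - 44\right) J = \left(-45 - 44\right) \left(-9\right) = \left(-89\right) \left(-9\right) = 801$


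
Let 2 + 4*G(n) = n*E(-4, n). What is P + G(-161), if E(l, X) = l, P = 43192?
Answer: 86705/2 ≈ 43353.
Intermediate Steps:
G(n) = -1/2 - n (G(n) = -1/2 + (n*(-4))/4 = -1/2 + (-4*n)/4 = -1/2 - n)
P + G(-161) = 43192 + (-1/2 - 1*(-161)) = 43192 + (-1/2 + 161) = 43192 + 321/2 = 86705/2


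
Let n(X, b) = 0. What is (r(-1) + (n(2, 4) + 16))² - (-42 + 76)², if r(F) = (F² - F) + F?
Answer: -867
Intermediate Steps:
r(F) = F²
(r(-1) + (n(2, 4) + 16))² - (-42 + 76)² = ((-1)² + (0 + 16))² - (-42 + 76)² = (1 + 16)² - 1*34² = 17² - 1*1156 = 289 - 1156 = -867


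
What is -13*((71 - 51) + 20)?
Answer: -520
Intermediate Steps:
-13*((71 - 51) + 20) = -13*(20 + 20) = -13*40 = -520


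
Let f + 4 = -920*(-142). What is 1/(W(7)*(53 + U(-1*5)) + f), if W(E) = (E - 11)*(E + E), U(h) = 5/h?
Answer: 1/127724 ≈ 7.8294e-6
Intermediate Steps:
f = 130636 (f = -4 - 920*(-142) = -4 + 130640 = 130636)
W(E) = 2*E*(-11 + E) (W(E) = (-11 + E)*(2*E) = 2*E*(-11 + E))
1/(W(7)*(53 + U(-1*5)) + f) = 1/((2*7*(-11 + 7))*(53 + 5/((-1*5))) + 130636) = 1/((2*7*(-4))*(53 + 5/(-5)) + 130636) = 1/(-56*(53 + 5*(-⅕)) + 130636) = 1/(-56*(53 - 1) + 130636) = 1/(-56*52 + 130636) = 1/(-2912 + 130636) = 1/127724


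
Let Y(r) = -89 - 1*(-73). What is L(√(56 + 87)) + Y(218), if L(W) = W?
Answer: -16 + √143 ≈ -4.0417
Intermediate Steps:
Y(r) = -16 (Y(r) = -89 + 73 = -16)
L(√(56 + 87)) + Y(218) = √(56 + 87) - 16 = √143 - 16 = -16 + √143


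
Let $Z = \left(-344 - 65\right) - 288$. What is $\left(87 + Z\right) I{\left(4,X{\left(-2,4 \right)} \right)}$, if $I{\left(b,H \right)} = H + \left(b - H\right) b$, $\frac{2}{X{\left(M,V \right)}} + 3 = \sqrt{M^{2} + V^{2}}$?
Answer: $- \frac{96380}{11} + \frac{7320 \sqrt{5}}{11} \approx -7273.8$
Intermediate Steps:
$X{\left(M,V \right)} = \frac{2}{-3 + \sqrt{M^{2} + V^{2}}}$
$Z = -697$ ($Z = -409 - 288 = -697$)
$I{\left(b,H \right)} = H + b \left(b - H\right)$
$\left(87 + Z\right) I{\left(4,X{\left(-2,4 \right)} \right)} = \left(87 - 697\right) \left(\frac{2}{-3 + \sqrt{\left(-2\right)^{2} + 4^{2}}} + 4^{2} - \frac{2}{-3 + \sqrt{\left(-2\right)^{2} + 4^{2}}} \cdot 4\right) = - 610 \left(\frac{2}{-3 + \sqrt{4 + 16}} + 16 - \frac{2}{-3 + \sqrt{4 + 16}} \cdot 4\right) = - 610 \left(\frac{2}{-3 + \sqrt{20}} + 16 - \frac{2}{-3 + \sqrt{20}} \cdot 4\right) = - 610 \left(\frac{2}{-3 + 2 \sqrt{5}} + 16 - \frac{2}{-3 + 2 \sqrt{5}} \cdot 4\right) = - 610 \left(\frac{2}{-3 + 2 \sqrt{5}} + 16 - \frac{8}{-3 + 2 \sqrt{5}}\right) = - 610 \left(16 - \frac{6}{-3 + 2 \sqrt{5}}\right) = -9760 + \frac{3660}{-3 + 2 \sqrt{5}}$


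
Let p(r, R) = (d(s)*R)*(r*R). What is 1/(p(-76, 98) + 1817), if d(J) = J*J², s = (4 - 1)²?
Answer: -1/532098199 ≈ -1.8794e-9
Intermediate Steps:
s = 9 (s = 3² = 9)
d(J) = J³
p(r, R) = 729*r*R² (p(r, R) = (9³*R)*(r*R) = (729*R)*(R*r) = 729*r*R²)
1/(p(-76, 98) + 1817) = 1/(729*(-76)*98² + 1817) = 1/(729*(-76)*9604 + 1817) = 1/(-532100016 + 1817) = 1/(-532098199) = -1/532098199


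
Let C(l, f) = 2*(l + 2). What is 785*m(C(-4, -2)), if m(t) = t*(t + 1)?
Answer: 9420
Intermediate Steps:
C(l, f) = 4 + 2*l (C(l, f) = 2*(2 + l) = 4 + 2*l)
m(t) = t*(1 + t)
785*m(C(-4, -2)) = 785*((4 + 2*(-4))*(1 + (4 + 2*(-4)))) = 785*((4 - 8)*(1 + (4 - 8))) = 785*(-4*(1 - 4)) = 785*(-4*(-3)) = 785*12 = 9420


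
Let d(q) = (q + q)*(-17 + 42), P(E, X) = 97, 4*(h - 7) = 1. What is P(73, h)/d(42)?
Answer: 97/2100 ≈ 0.046191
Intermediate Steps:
h = 29/4 (h = 7 + (¼)*1 = 7 + ¼ = 29/4 ≈ 7.2500)
d(q) = 50*q (d(q) = (2*q)*25 = 50*q)
P(73, h)/d(42) = 97/((50*42)) = 97/2100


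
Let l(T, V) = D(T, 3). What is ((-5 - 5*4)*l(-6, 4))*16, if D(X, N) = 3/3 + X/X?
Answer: -800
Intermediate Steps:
D(X, N) = 2 (D(X, N) = 3*(⅓) + 1 = 1 + 1 = 2)
l(T, V) = 2
((-5 - 5*4)*l(-6, 4))*16 = ((-5 - 5*4)*2)*16 = ((-5 - 20)*2)*16 = -25*2*16 = -50*16 = -800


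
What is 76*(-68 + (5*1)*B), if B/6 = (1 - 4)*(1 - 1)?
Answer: -5168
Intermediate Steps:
B = 0 (B = 6*((1 - 4)*(1 - 1)) = 6*(-3*0) = 6*0 = 0)
76*(-68 + (5*1)*B) = 76*(-68 + (5*1)*0) = 76*(-68 + 5*0) = 76*(-68 + 0) = 76*(-68) = -5168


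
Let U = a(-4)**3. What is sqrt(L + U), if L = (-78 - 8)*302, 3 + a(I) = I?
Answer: I*sqrt(26315) ≈ 162.22*I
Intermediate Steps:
a(I) = -3 + I
U = -343 (U = (-3 - 4)**3 = (-7)**3 = -343)
L = -25972 (L = -86*302 = -25972)
sqrt(L + U) = sqrt(-25972 - 343) = sqrt(-26315) = I*sqrt(26315)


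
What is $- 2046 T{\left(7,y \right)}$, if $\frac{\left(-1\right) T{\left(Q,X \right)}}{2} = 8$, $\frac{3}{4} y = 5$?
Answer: $32736$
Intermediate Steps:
$y = \frac{20}{3}$ ($y = \frac{4}{3} \cdot 5 = \frac{20}{3} \approx 6.6667$)
$T{\left(Q,X \right)} = -16$ ($T{\left(Q,X \right)} = \left(-2\right) 8 = -16$)
$- 2046 T{\left(7,y \right)} = \left(-2046\right) \left(-16\right) = 32736$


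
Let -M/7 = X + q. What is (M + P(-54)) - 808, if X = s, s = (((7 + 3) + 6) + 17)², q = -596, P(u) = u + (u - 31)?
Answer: -4398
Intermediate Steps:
P(u) = -31 + 2*u (P(u) = u + (-31 + u) = -31 + 2*u)
s = 1089 (s = ((10 + 6) + 17)² = (16 + 17)² = 33² = 1089)
X = 1089
M = -3451 (M = -7*(1089 - 596) = -7*493 = -3451)
(M + P(-54)) - 808 = (-3451 + (-31 + 2*(-54))) - 808 = (-3451 + (-31 - 108)) - 808 = (-3451 - 139) - 808 = -3590 - 808 = -4398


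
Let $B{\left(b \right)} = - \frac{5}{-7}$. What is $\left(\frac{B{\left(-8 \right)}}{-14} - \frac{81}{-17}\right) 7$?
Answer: $\frac{7853}{238} \approx 32.996$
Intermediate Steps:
$B{\left(b \right)} = \frac{5}{7}$ ($B{\left(b \right)} = \left(-5\right) \left(- \frac{1}{7}\right) = \frac{5}{7}$)
$\left(\frac{B{\left(-8 \right)}}{-14} - \frac{81}{-17}\right) 7 = \left(\frac{5}{7 \left(-14\right)} - \frac{81}{-17}\right) 7 = \left(\frac{5}{7} \left(- \frac{1}{14}\right) - - \frac{81}{17}\right) 7 = \left(- \frac{5}{98} + \frac{81}{17}\right) 7 = \frac{7853}{1666} \cdot 7 = \frac{7853}{238}$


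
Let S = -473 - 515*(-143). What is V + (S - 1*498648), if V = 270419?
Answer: -155057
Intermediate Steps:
S = 73172 (S = -473 + 73645 = 73172)
V + (S - 1*498648) = 270419 + (73172 - 1*498648) = 270419 + (73172 - 498648) = 270419 - 425476 = -155057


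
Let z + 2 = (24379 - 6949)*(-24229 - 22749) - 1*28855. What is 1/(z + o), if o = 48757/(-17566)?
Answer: -17566/14384013952459 ≈ -1.2212e-9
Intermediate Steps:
o = -48757/17566 (o = 48757*(-1/17566) = -48757/17566 ≈ -2.7756)
z = -818855397 (z = -2 + ((24379 - 6949)*(-24229 - 22749) - 1*28855) = -2 + (17430*(-46978) - 28855) = -2 + (-818826540 - 28855) = -2 - 818855395 = -818855397)
1/(z + o) = 1/(-818855397 - 48757/17566) = 1/(-14384013952459/17566) = -17566/14384013952459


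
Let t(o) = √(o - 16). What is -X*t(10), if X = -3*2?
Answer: 6*I*√6 ≈ 14.697*I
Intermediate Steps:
t(o) = √(-16 + o)
X = -6
-X*t(10) = -(-6)*√(-16 + 10) = -(-6)*√(-6) = -(-6)*I*√6 = 6*I*√6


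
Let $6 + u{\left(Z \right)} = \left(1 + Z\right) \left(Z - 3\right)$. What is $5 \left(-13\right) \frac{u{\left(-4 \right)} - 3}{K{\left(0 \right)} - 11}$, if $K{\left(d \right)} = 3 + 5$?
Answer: $260$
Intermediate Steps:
$u{\left(Z \right)} = -6 + \left(1 + Z\right) \left(-3 + Z\right)$ ($u{\left(Z \right)} = -6 + \left(1 + Z\right) \left(Z - 3\right) = -6 + \left(1 + Z\right) \left(-3 + Z\right)$)
$K{\left(d \right)} = 8$
$5 \left(-13\right) \frac{u{\left(-4 \right)} - 3}{K{\left(0 \right)} - 11} = 5 \left(-13\right) \frac{\left(-9 + \left(-4\right)^{2} - -8\right) - 3}{8 - 11} = - 65 \frac{\left(-9 + 16 + 8\right) - 3}{-3} = - 65 \left(15 - 3\right) \left(- \frac{1}{3}\right) = - 65 \cdot 12 \left(- \frac{1}{3}\right) = \left(-65\right) \left(-4\right) = 260$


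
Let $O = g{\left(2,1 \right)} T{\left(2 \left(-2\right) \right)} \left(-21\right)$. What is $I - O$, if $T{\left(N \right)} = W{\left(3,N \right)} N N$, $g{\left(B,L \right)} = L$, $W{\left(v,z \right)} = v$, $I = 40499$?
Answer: $41507$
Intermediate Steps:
$T{\left(N \right)} = 3 N^{2}$ ($T{\left(N \right)} = 3 N N = 3 N^{2}$)
$O = -1008$ ($O = 1 \cdot 3 \left(2 \left(-2\right)\right)^{2} \left(-21\right) = 1 \cdot 3 \left(-4\right)^{2} \left(-21\right) = 1 \cdot 3 \cdot 16 \left(-21\right) = 1 \cdot 48 \left(-21\right) = 48 \left(-21\right) = -1008$)
$I - O = 40499 - -1008 = 40499 + 1008 = 41507$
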